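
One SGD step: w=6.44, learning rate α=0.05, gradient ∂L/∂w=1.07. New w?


w_new = w - α·∇
= 6.44 - 0.05·1.07
= 6.44 - 0.0535
= 6.3865

6.3865


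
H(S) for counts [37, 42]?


Probabilities: [37/79, 42/79] ≈ [0.4684, 0.5316]
H = -((37/79)·log₂(37/79) + (42/79)·log₂(42/79))
  = 0.9971 bits

0.9971 bits


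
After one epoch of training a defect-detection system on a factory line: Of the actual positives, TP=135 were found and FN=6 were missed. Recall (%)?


Recall = TP/(TP+FN)
= 135/(135+6)
= 135/141 = 95.74%

95.74%


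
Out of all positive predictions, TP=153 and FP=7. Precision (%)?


Precision = TP/(TP+FP)
= 153/(153+7)
= 153/160 = 95.62%

95.62%


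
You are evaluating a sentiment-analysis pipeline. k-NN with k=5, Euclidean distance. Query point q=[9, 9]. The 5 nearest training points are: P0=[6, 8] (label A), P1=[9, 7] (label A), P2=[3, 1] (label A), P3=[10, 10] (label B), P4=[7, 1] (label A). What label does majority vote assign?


d(q,P0) = 3.1623  (label A)
d(q,P1) = 2.0  (label A)
d(q,P2) = 10.0  (label A)
d(q,P3) = 1.4142  (label B)
d(q,P4) = 8.2462  (label A)
Votes: A=4, B=1
Majority → A

A


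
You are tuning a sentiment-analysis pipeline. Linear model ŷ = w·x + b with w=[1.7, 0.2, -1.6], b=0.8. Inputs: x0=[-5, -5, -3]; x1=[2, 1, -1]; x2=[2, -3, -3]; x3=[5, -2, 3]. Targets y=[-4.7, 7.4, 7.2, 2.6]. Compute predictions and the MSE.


ŷ0 = (1.7)·(-5) + (0.2)·(-5) + (-1.6)·(-3) + 0.8 = -3.9
ŷ1 = (1.7)·(2) + (0.2)·(1) + (-1.6)·(-1) + 0.8 = 6.0
ŷ2 = (1.7)·(2) + (0.2)·(-3) + (-1.6)·(-3) + 0.8 = 8.4
ŷ3 = (1.7)·(5) + (0.2)·(-2) + (-1.6)·(3) + 0.8 = 4.1
errors² = [0.64, 1.96, 1.44, 2.25]
MSE = 6.2900/4 = 1.5725

1.5725


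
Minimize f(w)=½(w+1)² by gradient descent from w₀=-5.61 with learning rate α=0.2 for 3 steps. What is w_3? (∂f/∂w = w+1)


step 1: grad = -5.61+1 = -4.61; w = -5.61 - 0.2·(-4.61) = -4.688
step 2: grad = -4.688+1 = -3.688; w = -4.688 - 0.2·(-3.688) = -3.9504
step 3: grad = -3.9504+1 = -2.9504; w = -3.9504 - 0.2·(-2.9504) = -3.36032

-3.36032


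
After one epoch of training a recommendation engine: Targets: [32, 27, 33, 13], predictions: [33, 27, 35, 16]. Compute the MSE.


Squared errors: (32-33)²=1, (27-27)²=0, (33-35)²=4, (13-16)²=9
Sum = 14
MSE = 14/4 = 7/2

7/2


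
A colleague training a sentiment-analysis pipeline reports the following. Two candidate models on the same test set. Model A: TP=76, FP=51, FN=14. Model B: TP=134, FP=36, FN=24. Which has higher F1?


Model A: P=76/127=0.5984, R=76/90=0.8444, F1=2PR/(P+R)=2TP/(2TP+FP+FN)=152/217=0.7005
Model B: P=134/170=0.7882, R=134/158=0.8481, F1=2PR/(P+R)=2TP/(2TP+FP+FN)=268/328=0.8171
0.7005 < 0.8171 → Model B

Model B


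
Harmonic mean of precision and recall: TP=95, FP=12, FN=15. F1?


Precision = 95/107 = 0.8879
Recall = 95/110 = 0.8636
F1 = 2·P·R/(P+R) = 2·TP/(2·TP+FP+FN) = 190/(190+12+15) = 190/217 = 0.8756

0.8756


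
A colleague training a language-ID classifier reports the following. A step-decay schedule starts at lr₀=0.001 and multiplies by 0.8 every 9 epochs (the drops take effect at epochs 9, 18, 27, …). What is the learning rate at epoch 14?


n_drops = ⌊14/9⌋ = 1
lr = 0.001·0.8^1 = 0.001·0.8 = 0.0008

0.0008


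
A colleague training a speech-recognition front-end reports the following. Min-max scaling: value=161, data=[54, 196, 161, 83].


min=54, max=196
(161-54)/(196-54) = 107/142 = 0.7535

0.7535


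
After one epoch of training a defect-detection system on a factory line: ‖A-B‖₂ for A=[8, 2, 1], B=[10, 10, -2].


d = √((8-10)² + (2-10)² + (1+ 2)²)
  = √(4 + 64 + 9)
  = √77 = 8.775

8.775


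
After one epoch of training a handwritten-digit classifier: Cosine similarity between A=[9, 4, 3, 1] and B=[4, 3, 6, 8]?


A·B = 9·4 + 4·3 + 3·6 + 1·8 = 74
‖A‖ = √107 = 10.3441, ‖B‖ = √125 = 11.1803
cos = 74/(√107·√125) = 74/√13375 = 0.6399

0.6399


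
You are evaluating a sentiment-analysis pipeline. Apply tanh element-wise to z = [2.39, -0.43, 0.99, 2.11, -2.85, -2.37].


tanh(2.39) = 0.9833
tanh(-0.43) = -0.4053
tanh(0.99) = 0.7574
tanh(2.11) = 0.971
tanh(-2.85) = -0.9933
tanh(-2.37) = -0.9827
result = [0.9833, -0.4053, 0.7574, 0.971, -0.9933, -0.9827]

[0.9833, -0.4053, 0.7574, 0.971, -0.9933, -0.9827]


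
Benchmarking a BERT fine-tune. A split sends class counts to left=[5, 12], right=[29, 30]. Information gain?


Parent = [34, 42], H_parent = 0.992
H_left = 0.874 (n=17), H_right = 0.9998 (n=59)
H_children = (17/76)·0.874 + (59/76)·0.9998 = 0.9717
IG = 0.992 - 0.9717 = 0.0203

0.0203


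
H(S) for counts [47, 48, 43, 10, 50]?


Probabilities: [47/198, 48/198, 43/198, 10/198, 50/198] ≈ [0.2374, 0.2424, 0.2172, 0.0505, 0.2525]
H = -((47/198)·log₂(47/198) + (48/198)·log₂(48/198) + (43/198)·log₂(43/198) + (10/198)·log₂(10/198) + (50/198)·log₂(50/198))
  = 2.1855 bits

2.1855 bits


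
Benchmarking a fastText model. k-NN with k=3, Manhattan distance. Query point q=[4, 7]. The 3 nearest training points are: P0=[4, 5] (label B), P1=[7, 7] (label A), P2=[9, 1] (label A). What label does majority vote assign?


d(q,P0) = 2  (label B)
d(q,P1) = 3  (label A)
d(q,P2) = 11  (label A)
Votes: A=2, B=1
Majority → A

A


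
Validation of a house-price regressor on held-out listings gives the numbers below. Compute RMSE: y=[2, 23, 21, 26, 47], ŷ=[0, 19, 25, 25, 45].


MSE = 41/5 = 8.2
RMSE = √(41/5) = 2.8636

2.8636


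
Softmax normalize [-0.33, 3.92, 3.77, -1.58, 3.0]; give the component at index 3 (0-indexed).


Exponentials: e^-0.33=0.7189, e^3.92=50.4004, e^3.77=43.3801, e^-1.58=0.206, e^3.0=20.0855
Sum = 114.7909
Softmax = [0.0063, 0.4391, 0.3779, 0.0018, 0.175]
p[3] = 0.206/114.7909 = 0.0018

0.0018


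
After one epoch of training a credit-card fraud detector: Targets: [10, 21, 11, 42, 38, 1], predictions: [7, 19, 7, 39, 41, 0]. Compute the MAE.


Absolute errors: |10-7|=3, |21-19|=2, |11-7|=4, |42-39|=3, |38-41|=3, |1-0|=1
Sum = 16
MAE = 16/6 = 8/3

8/3


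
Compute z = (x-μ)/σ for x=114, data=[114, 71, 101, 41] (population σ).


μ = 81.75, σ = 28.2257
z = (114 - 81.75)/28.2257 = 1.1426

1.1426


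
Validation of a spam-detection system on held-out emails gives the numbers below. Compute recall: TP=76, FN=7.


Recall = TP/(TP+FN)
= 76/(76+7)
= 76/83 = 91.57%

91.57%


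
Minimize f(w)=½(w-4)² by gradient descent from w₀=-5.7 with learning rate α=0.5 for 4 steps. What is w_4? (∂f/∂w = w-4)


step 1: grad = -5.7-4 = -9.7; w = -5.7 - 0.5·(-9.7) = -0.85
step 2: grad = -0.85-4 = -4.85; w = -0.85 - 0.5·(-4.85) = 1.575
step 3: grad = 1.575-4 = -2.425; w = 1.575 - 0.5·(-2.425) = 2.7875
step 4: grad = 2.7875-4 = -1.2125; w = 2.7875 - 0.5·(-1.2125) = 3.39375

3.39375


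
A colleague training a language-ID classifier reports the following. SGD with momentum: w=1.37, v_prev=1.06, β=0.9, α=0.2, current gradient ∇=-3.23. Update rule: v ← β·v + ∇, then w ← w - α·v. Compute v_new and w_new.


v_new = 0.9·1.06 - 3.23 = 0.954 - 3.23 = -2.276
w_new = 1.37 - 0.2·-2.276 = 1.37 + 0.4552 = 1.8252

v_new=-2.276, w_new=1.8252


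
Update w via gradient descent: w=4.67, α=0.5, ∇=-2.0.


w_new = w - α·∇
= 4.67 - 0.5·-2.0
= 4.67 + 1
= 5.67

5.67


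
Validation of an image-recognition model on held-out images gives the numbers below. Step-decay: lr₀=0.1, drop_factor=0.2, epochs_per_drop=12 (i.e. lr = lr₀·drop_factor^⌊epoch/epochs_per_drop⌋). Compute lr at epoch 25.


n_drops = ⌊25/12⌋ = 2
lr = 0.1·0.2^2 = 0.1·0.04 = 0.004

0.004


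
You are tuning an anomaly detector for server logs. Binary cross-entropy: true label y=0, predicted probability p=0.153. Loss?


BCE = -[y·ln(p) + (1-y)·ln(1-p)]
= -0 - 1·ln(1-0.153)
= -ln(0.847) = 0.1661

0.1661


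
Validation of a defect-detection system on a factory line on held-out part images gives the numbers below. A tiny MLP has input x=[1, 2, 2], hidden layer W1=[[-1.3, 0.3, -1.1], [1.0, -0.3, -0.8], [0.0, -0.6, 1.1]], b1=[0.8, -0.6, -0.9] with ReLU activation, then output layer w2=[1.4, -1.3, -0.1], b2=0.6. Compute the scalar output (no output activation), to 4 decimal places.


z1[0] = (-1.3)·(1) + (0.3)·(2) + (-1.1)·(2) + 0.8 = -2.1
z1[1] = (1.0)·(1) + (-0.3)·(2) + (-0.8)·(2) - 0.6 = -1.8
z1[2] = (0.0)·(1) + (-0.6)·(2) + (1.1)·(2) - 0.9 = 0.1
h = ReLU(z1) = [0.0, 0.0, 0.1]
output = (1.4)·(0.0) + (-1.3)·(0.0) + (-0.1)·(0.1) + 0.6 = 0.59

0.59


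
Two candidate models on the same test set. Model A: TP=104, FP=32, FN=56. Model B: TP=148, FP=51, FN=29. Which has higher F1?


Model A: P=104/136=0.7647, R=104/160=0.65, F1=2PR/(P+R)=2TP/(2TP+FP+FN)=208/296=0.7027
Model B: P=148/199=0.7437, R=148/177=0.8362, F1=2PR/(P+R)=2TP/(2TP+FP+FN)=296/376=0.7872
0.7027 < 0.7872 → Model B

Model B


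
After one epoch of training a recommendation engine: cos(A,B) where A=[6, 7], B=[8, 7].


A·B = 6·8 + 7·7 = 97
‖A‖ = √85 = 9.2195, ‖B‖ = √113 = 10.6301
cos = 97/(√85·√113) = 97/√9605 = 0.9897

0.9897


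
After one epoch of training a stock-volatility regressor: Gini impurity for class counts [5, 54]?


Probabilities: [5/59, 54/59] ≈ [0.0847, 0.9153]
Σpᵢ² = (25 + 2916)/59² = 2941/3481
Gini = 1 - Σpᵢ² = 1 - 2941/3481 = 0.1551

0.1551


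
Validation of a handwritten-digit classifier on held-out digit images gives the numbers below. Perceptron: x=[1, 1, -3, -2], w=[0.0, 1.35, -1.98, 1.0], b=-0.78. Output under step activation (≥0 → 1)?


z = (1)·(0.0) + (1)·(1.35) + (-3)·(-1.98) + (-2)·(1.0) - 0.78
  = 4.51
step(z) = 1 (z≥0)

1


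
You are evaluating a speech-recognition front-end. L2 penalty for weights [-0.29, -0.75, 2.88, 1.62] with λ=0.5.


‖w‖₂² = (-0.29)² + (-0.75)² + (2.88)² + (1.62)²
     = 0.0841 + 0.5625 + 8.2944 + 2.6244
     = 11.5654
λ·‖w‖₂² = 0.5·11.5654 = 5.7827

5.7827


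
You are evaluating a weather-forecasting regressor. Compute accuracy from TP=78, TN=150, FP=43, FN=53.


Accuracy = (TP+TN)/(TP+TN+FP+FN)
= (78+150)/(324)
= 228/324 = 70.37%

70.37%


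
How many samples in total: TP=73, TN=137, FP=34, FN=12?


Total = TP + TN + FP + FN
= 73 + 137 + 34 + 12
= 256
(Predicted positive: 107, predicted negative: 149)

256


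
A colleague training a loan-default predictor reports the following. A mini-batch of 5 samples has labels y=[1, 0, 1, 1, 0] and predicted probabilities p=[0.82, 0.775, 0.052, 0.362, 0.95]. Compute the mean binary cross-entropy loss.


L[0] = -ln(0.82) = 0.1985
L[1] = -ln(1-0.775) = -ln(0.225) = 1.4917
L[2] = -ln(0.052) = 2.9565
L[3] = -ln(0.362) = 1.0161
L[4] = -ln(1-0.95) = -ln(0.05) = 2.9957
mean = (0.1985 + 1.4917 + 2.9565 + 1.0161 + 2.9957)/5 = 1.7317

1.7317


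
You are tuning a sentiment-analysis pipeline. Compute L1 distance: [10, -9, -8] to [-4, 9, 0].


d = |10+ 4| + |-9-9| + |-8-0|
  = 14 + 18 + 8
  = 40

40


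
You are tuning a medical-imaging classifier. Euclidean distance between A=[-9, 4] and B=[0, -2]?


d = √((-9-0)² + (4+ 2)²)
  = √(81 + 36)
  = √117 = 10.8167

10.8167


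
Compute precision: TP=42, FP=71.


Precision = TP/(TP+FP)
= 42/(42+71)
= 42/113 = 37.17%

37.17%


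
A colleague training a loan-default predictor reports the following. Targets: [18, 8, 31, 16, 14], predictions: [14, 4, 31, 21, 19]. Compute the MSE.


Squared errors: (18-14)²=16, (8-4)²=16, (31-31)²=0, (16-21)²=25, (14-19)²=25
Sum = 82
MSE = 82/5 = 82/5

82/5


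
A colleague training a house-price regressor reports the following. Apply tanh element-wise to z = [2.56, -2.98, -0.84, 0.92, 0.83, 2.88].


tanh(2.56) = 0.9881
tanh(-2.98) = -0.9949
tanh(-0.84) = -0.6858
tanh(0.92) = 0.7259
tanh(0.83) = 0.6805
tanh(2.88) = 0.9937
result = [0.9881, -0.9949, -0.6858, 0.7259, 0.6805, 0.9937]

[0.9881, -0.9949, -0.6858, 0.7259, 0.6805, 0.9937]


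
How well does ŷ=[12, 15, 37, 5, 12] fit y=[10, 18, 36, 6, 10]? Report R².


ȳ = 16
SS_res = Σ(y-ŷ)² = 19
SS_tot = Σ(y-ȳ)² = 576
R² = 1 - SS_res/SS_tot = 1 - 0.033 = 0.967

0.967


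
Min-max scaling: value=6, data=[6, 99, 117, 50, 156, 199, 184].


min=6, max=199
(6-6)/(199-6) = 0/193 = 0.0

0.0


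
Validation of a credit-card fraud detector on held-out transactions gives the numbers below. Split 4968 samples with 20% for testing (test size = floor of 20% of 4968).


Test = ⌊4968·20/100⌋ = 993
Train = 4968 - 993 = 3975

Train: 3975, Test: 993


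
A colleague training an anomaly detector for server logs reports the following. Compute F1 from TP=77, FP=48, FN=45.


Precision = 77/125 = 0.616
Recall = 77/122 = 0.6311
F1 = 2·P·R/(P+R) = 2·TP/(2·TP+FP+FN) = 154/(154+48+45) = 154/247 = 0.6235

0.6235


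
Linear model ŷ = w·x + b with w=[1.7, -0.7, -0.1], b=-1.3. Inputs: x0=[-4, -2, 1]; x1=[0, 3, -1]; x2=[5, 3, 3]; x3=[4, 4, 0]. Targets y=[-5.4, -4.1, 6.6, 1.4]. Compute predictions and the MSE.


ŷ0 = (1.7)·(-4) + (-0.7)·(-2) + (-0.1)·(1) - 1.3 = -6.8
ŷ1 = (1.7)·(0) + (-0.7)·(3) + (-0.1)·(-1) - 1.3 = -3.3
ŷ2 = (1.7)·(5) + (-0.7)·(3) + (-0.1)·(3) - 1.3 = 4.8
ŷ3 = (1.7)·(4) + (-0.7)·(4) + (-0.1)·(0) - 1.3 = 2.7
errors² = [1.96, 0.64, 3.24, 1.69]
MSE = 7.5300/4 = 1.8825

1.8825


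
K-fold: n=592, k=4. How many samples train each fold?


Fold size = 592/4 = 148
Training per fold = 592 - 148 = 444

444


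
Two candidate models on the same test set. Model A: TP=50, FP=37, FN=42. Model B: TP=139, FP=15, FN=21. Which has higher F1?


Model A: P=50/87=0.5747, R=50/92=0.5435, F1=2PR/(P+R)=2TP/(2TP+FP+FN)=100/179=0.5587
Model B: P=139/154=0.9026, R=139/160=0.8688, F1=2PR/(P+R)=2TP/(2TP+FP+FN)=278/314=0.8854
0.5587 < 0.8854 → Model B

Model B


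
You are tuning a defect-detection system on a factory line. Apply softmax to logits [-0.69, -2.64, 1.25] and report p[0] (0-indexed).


Exponentials: e^-0.69=0.5016, e^-2.64=0.0714, e^1.25=3.4903
Sum = 4.0633
Softmax = [0.1234, 0.0176, 0.859]
p[0] = 0.5016/4.0633 = 0.1234

0.1234


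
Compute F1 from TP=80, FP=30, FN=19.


Precision = 80/110 = 0.7273
Recall = 80/99 = 0.8081
F1 = 2·P·R/(P+R) = 2·TP/(2·TP+FP+FN) = 160/(160+30+19) = 160/209 = 0.7656

0.7656


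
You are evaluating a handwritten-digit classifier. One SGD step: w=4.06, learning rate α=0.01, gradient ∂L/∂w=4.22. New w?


w_new = w - α·∇
= 4.06 - 0.01·4.22
= 4.06 - 0.0422
= 4.0178

4.0178


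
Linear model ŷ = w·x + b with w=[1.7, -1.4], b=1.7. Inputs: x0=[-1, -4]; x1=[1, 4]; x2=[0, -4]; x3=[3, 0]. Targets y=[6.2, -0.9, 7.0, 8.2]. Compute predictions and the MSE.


ŷ0 = (1.7)·(-1) + (-1.4)·(-4) + 1.7 = 5.6
ŷ1 = (1.7)·(1) + (-1.4)·(4) + 1.7 = -2.2
ŷ2 = (1.7)·(0) + (-1.4)·(-4) + 1.7 = 7.3
ŷ3 = (1.7)·(3) + (-1.4)·(0) + 1.7 = 6.8
errors² = [0.36, 1.69, 0.09, 1.96]
MSE = 4.1000/4 = 1.025

1.025


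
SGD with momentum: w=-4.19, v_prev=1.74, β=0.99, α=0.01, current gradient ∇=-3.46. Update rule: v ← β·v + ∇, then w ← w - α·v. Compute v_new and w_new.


v_new = 0.99·1.74 - 3.46 = 1.7226 - 3.46 = -1.7374
w_new = -4.19 - 0.01·-1.7374 = -4.19 + 0.017374 = -4.172626

v_new=-1.7374, w_new=-4.172626


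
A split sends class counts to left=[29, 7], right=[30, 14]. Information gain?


Parent = [59, 21], H_parent = 0.8305
H_left = 0.7107 (n=36), H_right = 0.9024 (n=44)
H_children = (36/80)·0.7107 + (44/80)·0.9024 = 0.8161
IG = 0.8305 - 0.8161 = 0.0144

0.0144


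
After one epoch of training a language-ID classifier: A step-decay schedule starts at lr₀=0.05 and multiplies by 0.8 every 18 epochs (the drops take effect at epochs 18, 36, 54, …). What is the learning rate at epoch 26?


n_drops = ⌊26/18⌋ = 1
lr = 0.05·0.8^1 = 0.05·0.8 = 0.04

0.04


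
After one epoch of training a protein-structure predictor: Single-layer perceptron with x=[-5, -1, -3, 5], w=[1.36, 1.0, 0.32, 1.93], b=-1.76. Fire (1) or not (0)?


z = (-5)·(1.36) + (-1)·(1.0) + (-3)·(0.32) + (5)·(1.93) - 1.76
  = -0.87
step(z) = 0 (z<0)

0


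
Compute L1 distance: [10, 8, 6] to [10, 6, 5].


d = |10-10| + |8-6| + |6-5|
  = 0 + 2 + 1
  = 3

3


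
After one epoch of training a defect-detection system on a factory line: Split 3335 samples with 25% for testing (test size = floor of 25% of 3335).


Test = ⌊3335·25/100⌋ = 833
Train = 3335 - 833 = 2502

Train: 2502, Test: 833


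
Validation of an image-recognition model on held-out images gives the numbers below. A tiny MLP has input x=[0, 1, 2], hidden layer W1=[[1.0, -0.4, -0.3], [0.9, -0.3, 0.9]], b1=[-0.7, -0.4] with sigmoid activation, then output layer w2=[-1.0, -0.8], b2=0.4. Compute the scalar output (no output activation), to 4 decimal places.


z1[0] = (1.0)·(0) + (-0.4)·(1) + (-0.3)·(2) - 0.7 = -1.7
z1[1] = (0.9)·(0) + (-0.3)·(1) + (0.9)·(2) - 0.4 = 1.1
h = sigmoid(z1) = [0.1545, 0.7503]
output = (-1.0)·(0.1545) + (-0.8)·(0.7503) + 0.4 = -0.3547

-0.3547


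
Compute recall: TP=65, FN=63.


Recall = TP/(TP+FN)
= 65/(65+63)
= 65/128 = 50.78%

50.78%


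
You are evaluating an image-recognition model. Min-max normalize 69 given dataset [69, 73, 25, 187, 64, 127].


min=25, max=187
(69-25)/(187-25) = 44/162 = 0.2716

0.2716


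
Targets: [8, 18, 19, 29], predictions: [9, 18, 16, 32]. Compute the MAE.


Absolute errors: |8-9|=1, |18-18|=0, |19-16|=3, |29-32|=3
Sum = 7
MAE = 7/4 = 7/4

7/4


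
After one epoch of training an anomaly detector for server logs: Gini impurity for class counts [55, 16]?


Probabilities: [55/71, 16/71] ≈ [0.7746, 0.2254]
Σpᵢ² = (3025 + 256)/71² = 3281/5041
Gini = 1 - Σpᵢ² = 1 - 3281/5041 = 0.3491

0.3491


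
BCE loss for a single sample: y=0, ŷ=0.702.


BCE = -[y·ln(p) + (1-y)·ln(1-p)]
= -0 - 1·ln(1-0.702)
= -ln(0.298) = 1.2107

1.2107


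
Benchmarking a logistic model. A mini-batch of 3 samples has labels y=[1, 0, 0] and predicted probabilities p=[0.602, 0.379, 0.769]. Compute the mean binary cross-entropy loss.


L[0] = -ln(0.602) = 0.5075
L[1] = -ln(1-0.379) = -ln(0.621) = 0.4764
L[2] = -ln(1-0.769) = -ln(0.231) = 1.4653
mean = (0.5075 + 0.4764 + 1.4653)/3 = 0.8164

0.8164


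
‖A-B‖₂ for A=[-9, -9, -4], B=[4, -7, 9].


d = √((-9-4)² + (-9+ 7)² + (-4-9)²)
  = √(169 + 4 + 169)
  = √342 = 18.4932

18.4932


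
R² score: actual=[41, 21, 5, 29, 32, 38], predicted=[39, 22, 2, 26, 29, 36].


ȳ = 27.6667
SS_res = Σ(y-ŷ)² = 36
SS_tot = Σ(y-ȳ)² = 863.33
R² = 1 - SS_res/SS_tot = 1 - 0.0417 = 0.9583

0.9583


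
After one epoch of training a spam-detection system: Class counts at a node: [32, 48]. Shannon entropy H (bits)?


Probabilities: [32/80, 48/80] ≈ [0.4, 0.6]
H = -((32/80)·log₂(32/80) + (48/80)·log₂(48/80))
  = 0.971 bits

0.971 bits


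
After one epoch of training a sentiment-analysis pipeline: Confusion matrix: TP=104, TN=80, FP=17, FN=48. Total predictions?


Total = TP + TN + FP + FN
= 104 + 80 + 17 + 48
= 249
(Predicted positive: 121, predicted negative: 128)

249


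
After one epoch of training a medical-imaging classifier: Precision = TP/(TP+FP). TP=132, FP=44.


Precision = TP/(TP+FP)
= 132/(132+44)
= 132/176 = 75.0%

75.0%


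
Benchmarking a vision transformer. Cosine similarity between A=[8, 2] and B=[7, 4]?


A·B = 8·7 + 2·4 = 64
‖A‖ = √68 = 8.2462, ‖B‖ = √65 = 8.0623
cos = 64/(√68·√65) = 64/√4420 = 0.9627

0.9627


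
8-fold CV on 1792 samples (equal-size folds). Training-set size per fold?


Fold size = 1792/8 = 224
Training per fold = 1792 - 224 = 1568

1568


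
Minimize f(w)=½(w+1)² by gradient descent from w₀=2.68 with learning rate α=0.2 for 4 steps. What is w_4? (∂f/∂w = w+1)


step 1: grad = 2.68+1 = 3.68; w = 2.68 - 0.2·(3.68) = 1.944
step 2: grad = 1.944+1 = 2.944; w = 1.944 - 0.2·(2.944) = 1.3552
step 3: grad = 1.3552+1 = 2.3552; w = 1.3552 - 0.2·(2.3552) = 0.88416
step 4: grad = 0.88416+1 = 1.88416; w = 0.88416 - 0.2·(1.88416) = 0.507328

0.507328


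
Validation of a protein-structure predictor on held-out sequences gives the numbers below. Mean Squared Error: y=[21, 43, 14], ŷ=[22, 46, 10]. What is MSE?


Squared errors: (21-22)²=1, (43-46)²=9, (14-10)²=16
Sum = 26
MSE = 26/3 = 26/3

26/3


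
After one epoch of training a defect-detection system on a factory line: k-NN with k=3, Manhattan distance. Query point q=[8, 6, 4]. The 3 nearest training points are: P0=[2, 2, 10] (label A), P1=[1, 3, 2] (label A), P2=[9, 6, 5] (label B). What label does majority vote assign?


d(q,P0) = 16  (label A)
d(q,P1) = 12  (label A)
d(q,P2) = 2  (label B)
Votes: A=2, B=1
Majority → A

A


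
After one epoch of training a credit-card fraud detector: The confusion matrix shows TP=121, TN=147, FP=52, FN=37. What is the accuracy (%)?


Accuracy = (TP+TN)/(TP+TN+FP+FN)
= (121+147)/(357)
= 268/357 = 75.07%

75.07%


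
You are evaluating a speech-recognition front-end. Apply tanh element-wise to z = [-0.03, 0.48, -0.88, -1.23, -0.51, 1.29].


tanh(-0.03) = -0.03
tanh(0.48) = 0.4462
tanh(-0.88) = -0.7064
tanh(-1.23) = -0.8426
tanh(-0.51) = -0.4699
tanh(1.29) = 0.8591
result = [-0.03, 0.4462, -0.7064, -0.8426, -0.4699, 0.8591]

[-0.03, 0.4462, -0.7064, -0.8426, -0.4699, 0.8591]


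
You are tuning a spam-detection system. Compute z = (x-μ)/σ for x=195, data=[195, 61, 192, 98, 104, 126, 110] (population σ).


μ = 126.5714, σ = 46.0802
z = (195 - 126.5714)/46.0802 = 1.485

1.485


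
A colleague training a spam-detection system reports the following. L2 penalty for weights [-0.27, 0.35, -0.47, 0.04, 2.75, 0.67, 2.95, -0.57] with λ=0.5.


‖w‖₂² = (-0.27)² + (0.35)² + (-0.47)² + (0.04)² + (2.75)² + (0.67)² + (2.95)² + (-0.57)²
     = 0.0729 + 0.1225 + 0.2209 + 0.0016 + 7.5625 + 0.4489 + 8.7025 + 0.3249
     = 17.4567
λ·‖w‖₂² = 0.5·17.4567 = 8.72835

8.72835


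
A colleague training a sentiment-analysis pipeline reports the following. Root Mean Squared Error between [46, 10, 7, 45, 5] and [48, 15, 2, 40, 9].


MSE = 95/5 = 19
RMSE = √(95/5) = 4.3589

4.3589


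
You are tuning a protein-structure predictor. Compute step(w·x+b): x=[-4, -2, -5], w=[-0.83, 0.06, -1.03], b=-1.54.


z = (-4)·(-0.83) + (-2)·(0.06) + (-5)·(-1.03) - 1.54
  = 6.81
step(z) = 1 (z≥0)

1


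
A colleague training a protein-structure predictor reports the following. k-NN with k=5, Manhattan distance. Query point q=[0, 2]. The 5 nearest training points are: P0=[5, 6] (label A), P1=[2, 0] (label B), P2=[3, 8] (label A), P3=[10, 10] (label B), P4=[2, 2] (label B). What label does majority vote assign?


d(q,P0) = 9  (label A)
d(q,P1) = 4  (label B)
d(q,P2) = 9  (label A)
d(q,P3) = 18  (label B)
d(q,P4) = 2  (label B)
Votes: A=2, B=3
Majority → B

B


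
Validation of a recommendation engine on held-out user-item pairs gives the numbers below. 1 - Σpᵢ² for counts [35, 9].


Probabilities: [35/44, 9/44] ≈ [0.7955, 0.2045]
Σpᵢ² = (1225 + 81)/44² = 1306/1936
Gini = 1 - Σpᵢ² = 1 - 1306/1936 = 0.3254

0.3254


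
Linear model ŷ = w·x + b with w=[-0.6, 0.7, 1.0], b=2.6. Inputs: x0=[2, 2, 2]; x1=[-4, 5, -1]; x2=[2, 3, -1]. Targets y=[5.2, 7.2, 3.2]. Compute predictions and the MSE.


ŷ0 = (-0.6)·(2) + (0.7)·(2) + (1.0)·(2) + 2.6 = 4.8
ŷ1 = (-0.6)·(-4) + (0.7)·(5) + (1.0)·(-1) + 2.6 = 7.5
ŷ2 = (-0.6)·(2) + (0.7)·(3) + (1.0)·(-1) + 2.6 = 2.5
errors² = [0.16, 0.09, 0.49]
MSE = 0.7400/3 = 0.2467

0.2467


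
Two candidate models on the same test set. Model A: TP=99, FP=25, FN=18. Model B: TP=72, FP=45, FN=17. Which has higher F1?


Model A: P=99/124=0.7984, R=99/117=0.8462, F1=2PR/(P+R)=2TP/(2TP+FP+FN)=198/241=0.8216
Model B: P=72/117=0.6154, R=72/89=0.809, F1=2PR/(P+R)=2TP/(2TP+FP+FN)=144/206=0.699
0.8216 > 0.699 → Model A

Model A


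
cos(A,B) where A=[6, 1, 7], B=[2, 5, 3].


A·B = 6·2 + 1·5 + 7·3 = 38
‖A‖ = √86 = 9.2736, ‖B‖ = √38 = 6.1644
cos = 38/(√86·√38) = 38/√3268 = 0.6647

0.6647


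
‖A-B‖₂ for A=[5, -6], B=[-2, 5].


d = √((5+ 2)² + (-6-5)²)
  = √(49 + 121)
  = √170 = 13.0384

13.0384


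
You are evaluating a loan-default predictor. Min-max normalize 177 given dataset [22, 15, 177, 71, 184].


min=15, max=184
(177-15)/(184-15) = 162/169 = 0.9586

0.9586


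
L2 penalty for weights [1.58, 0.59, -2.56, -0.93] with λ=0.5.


‖w‖₂² = (1.58)² + (0.59)² + (-2.56)² + (-0.93)²
     = 2.4964 + 0.3481 + 6.5536 + 0.8649
     = 10.263
λ·‖w‖₂² = 0.5·10.263 = 5.1315

5.1315


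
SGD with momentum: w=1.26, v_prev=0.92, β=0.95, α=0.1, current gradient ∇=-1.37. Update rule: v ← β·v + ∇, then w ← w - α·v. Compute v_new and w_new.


v_new = 0.95·0.92 - 1.37 = 0.874 - 1.37 = -0.496
w_new = 1.26 - 0.1·-0.496 = 1.26 + 0.0496 = 1.3096

v_new=-0.496, w_new=1.3096


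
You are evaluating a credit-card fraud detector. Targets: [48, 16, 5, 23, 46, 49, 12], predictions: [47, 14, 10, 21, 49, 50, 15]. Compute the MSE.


Squared errors: (48-47)²=1, (16-14)²=4, (5-10)²=25, (23-21)²=4, (46-49)²=9, (49-50)²=1, (12-15)²=9
Sum = 53
MSE = 53/7 = 53/7

53/7


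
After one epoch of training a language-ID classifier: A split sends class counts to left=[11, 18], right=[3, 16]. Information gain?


Parent = [14, 34], H_parent = 0.8709
H_left = 0.9576 (n=29), H_right = 0.6292 (n=19)
H_children = (29/48)·0.9576 + (19/48)·0.6292 = 0.8276
IG = 0.8709 - 0.8276 = 0.0433

0.0433


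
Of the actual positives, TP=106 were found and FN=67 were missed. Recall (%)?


Recall = TP/(TP+FN)
= 106/(106+67)
= 106/173 = 61.27%

61.27%


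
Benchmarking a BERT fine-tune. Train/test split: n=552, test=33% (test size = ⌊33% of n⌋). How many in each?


Test = ⌊552·33/100⌋ = 182
Train = 552 - 182 = 370

Train: 370, Test: 182


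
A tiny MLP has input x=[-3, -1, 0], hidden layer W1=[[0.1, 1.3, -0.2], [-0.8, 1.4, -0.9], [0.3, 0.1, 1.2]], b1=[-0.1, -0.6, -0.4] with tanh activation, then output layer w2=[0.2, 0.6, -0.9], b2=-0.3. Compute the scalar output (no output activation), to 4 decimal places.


z1[0] = (0.1)·(-3) + (1.3)·(-1) + (-0.2)·(0) - 0.1 = -1.7
z1[1] = (-0.8)·(-3) + (1.4)·(-1) + (-0.9)·(0) - 0.6 = 0.4
z1[2] = (0.3)·(-3) + (0.1)·(-1) + (1.2)·(0) - 0.4 = -1.4
h = tanh(z1) = [-0.9354, 0.3799, -0.8854]
output = (0.2)·(-0.9354) + (0.6)·(0.3799) + (-0.9)·(-0.8854) - 0.3 = 0.5377

0.5377


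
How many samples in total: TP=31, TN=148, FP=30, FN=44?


Total = TP + TN + FP + FN
= 31 + 148 + 30 + 44
= 253
(Predicted positive: 61, predicted negative: 192)

253


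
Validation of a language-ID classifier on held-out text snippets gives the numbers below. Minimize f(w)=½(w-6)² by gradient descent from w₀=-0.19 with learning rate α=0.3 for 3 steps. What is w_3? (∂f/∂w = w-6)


step 1: grad = -0.19-6 = -6.19; w = -0.19 - 0.3·(-6.19) = 1.667
step 2: grad = 1.667-6 = -4.333; w = 1.667 - 0.3·(-4.333) = 2.9669
step 3: grad = 2.9669-6 = -3.0331; w = 2.9669 - 0.3·(-3.0331) = 3.87683

3.87683


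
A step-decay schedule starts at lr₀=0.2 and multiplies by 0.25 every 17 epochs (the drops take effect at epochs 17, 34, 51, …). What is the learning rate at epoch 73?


n_drops = ⌊73/17⌋ = 4
lr = 0.2·0.25^4 = 0.2·0.00390625 = 0.00078125

0.00078125


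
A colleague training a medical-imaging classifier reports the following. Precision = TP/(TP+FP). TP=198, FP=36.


Precision = TP/(TP+FP)
= 198/(198+36)
= 198/234 = 84.62%

84.62%


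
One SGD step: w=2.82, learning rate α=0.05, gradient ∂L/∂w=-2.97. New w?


w_new = w - α·∇
= 2.82 - 0.05·-2.97
= 2.82 + 0.1485
= 2.9685

2.9685


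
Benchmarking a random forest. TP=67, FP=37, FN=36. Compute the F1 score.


Precision = 67/104 = 0.6442
Recall = 67/103 = 0.6505
F1 = 2·P·R/(P+R) = 2·TP/(2·TP+FP+FN) = 134/(134+37+36) = 134/207 = 0.6473

0.6473


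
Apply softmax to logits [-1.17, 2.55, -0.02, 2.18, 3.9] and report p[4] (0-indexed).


Exponentials: e^-1.17=0.3104, e^2.55=12.8071, e^-0.02=0.9802, e^2.18=8.8463, e^3.9=49.4024
Sum = 72.3464
Softmax = [0.0043, 0.177, 0.0135, 0.1223, 0.6829]
p[4] = 49.4024/72.3464 = 0.6829

0.6829


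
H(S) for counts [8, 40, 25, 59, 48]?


Probabilities: [8/180, 40/180, 25/180, 59/180, 48/180] ≈ [0.0444, 0.2222, 0.1389, 0.3278, 0.2667]
H = -((8/180)·log₂(8/180) + (40/180)·log₂(40/180) + (25/180)·log₂(25/180) + (59/180)·log₂(59/180) + (48/180)·log₂(48/180))
  = 2.1134 bits

2.1134 bits


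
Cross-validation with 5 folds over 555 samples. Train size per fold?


Fold size = 555/5 = 111
Training per fold = 555 - 111 = 444

444


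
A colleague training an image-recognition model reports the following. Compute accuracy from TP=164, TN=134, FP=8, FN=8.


Accuracy = (TP+TN)/(TP+TN+FP+FN)
= (164+134)/(314)
= 298/314 = 94.9%

94.9%


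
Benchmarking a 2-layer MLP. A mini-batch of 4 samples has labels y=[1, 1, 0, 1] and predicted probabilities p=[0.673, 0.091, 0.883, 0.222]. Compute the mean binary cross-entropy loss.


L[0] = -ln(0.673) = 0.396
L[1] = -ln(0.091) = 2.3969
L[2] = -ln(1-0.883) = -ln(0.117) = 2.1456
L[3] = -ln(0.222) = 1.5051
mean = (0.396 + 2.3969 + 2.1456 + 1.5051)/4 = 1.6109

1.6109


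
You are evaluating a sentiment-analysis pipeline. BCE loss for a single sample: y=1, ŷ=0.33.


BCE = -[y·ln(p) + (1-y)·ln(1-p)]
= -1·ln(0.33) - 0
= -ln(0.33) = 1.1087

1.1087


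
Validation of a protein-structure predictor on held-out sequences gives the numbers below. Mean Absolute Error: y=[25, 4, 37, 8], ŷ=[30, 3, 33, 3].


Absolute errors: |25-30|=5, |4-3|=1, |37-33|=4, |8-3|=5
Sum = 15
MAE = 15/4 = 15/4

15/4


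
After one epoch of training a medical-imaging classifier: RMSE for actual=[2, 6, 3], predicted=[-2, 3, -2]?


MSE = 50/3 = 16.6667
RMSE = √(50/3) = 4.0825

4.0825


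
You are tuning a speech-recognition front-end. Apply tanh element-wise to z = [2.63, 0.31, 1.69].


tanh(2.63) = 0.9897
tanh(0.31) = 0.3004
tanh(1.69) = 0.9341
result = [0.9897, 0.3004, 0.9341]

[0.9897, 0.3004, 0.9341]


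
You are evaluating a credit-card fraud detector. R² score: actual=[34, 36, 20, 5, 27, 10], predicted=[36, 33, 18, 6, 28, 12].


ȳ = 22
SS_res = Σ(y-ŷ)² = 23
SS_tot = Σ(y-ȳ)² = 802
R² = 1 - SS_res/SS_tot = 1 - 0.0287 = 0.9713

0.9713


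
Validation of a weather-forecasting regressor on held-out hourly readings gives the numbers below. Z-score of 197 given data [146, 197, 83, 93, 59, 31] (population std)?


μ = 101.5, σ = 55.214
z = (197 - 101.5)/55.214 = 1.7296

1.7296


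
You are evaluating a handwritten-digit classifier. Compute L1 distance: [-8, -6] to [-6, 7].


d = |-8+ 6| + |-6-7|
  = 2 + 13
  = 15

15


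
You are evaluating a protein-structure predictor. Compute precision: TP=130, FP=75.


Precision = TP/(TP+FP)
= 130/(130+75)
= 130/205 = 63.41%

63.41%


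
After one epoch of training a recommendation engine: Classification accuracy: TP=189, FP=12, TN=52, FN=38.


Accuracy = (TP+TN)/(TP+TN+FP+FN)
= (189+52)/(291)
= 241/291 = 82.82%

82.82%


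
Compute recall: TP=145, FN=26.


Recall = TP/(TP+FN)
= 145/(145+26)
= 145/171 = 84.8%

84.8%


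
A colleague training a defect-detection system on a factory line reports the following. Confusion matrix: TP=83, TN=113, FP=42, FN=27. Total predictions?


Total = TP + TN + FP + FN
= 83 + 113 + 42 + 27
= 265
(Predicted positive: 125, predicted negative: 140)

265


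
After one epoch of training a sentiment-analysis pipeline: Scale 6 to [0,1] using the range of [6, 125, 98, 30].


min=6, max=125
(6-6)/(125-6) = 0/119 = 0.0

0.0


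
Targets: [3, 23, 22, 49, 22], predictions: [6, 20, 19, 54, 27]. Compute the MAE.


Absolute errors: |3-6|=3, |23-20|=3, |22-19|=3, |49-54|=5, |22-27|=5
Sum = 19
MAE = 19/5 = 19/5

19/5


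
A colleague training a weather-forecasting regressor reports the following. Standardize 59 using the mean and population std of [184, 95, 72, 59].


μ = 102.5, σ = 48.7878
z = (59 - 102.5)/48.7878 = -0.8916

-0.8916


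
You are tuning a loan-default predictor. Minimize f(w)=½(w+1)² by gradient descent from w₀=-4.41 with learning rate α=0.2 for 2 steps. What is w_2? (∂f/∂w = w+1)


step 1: grad = -4.41+1 = -3.41; w = -4.41 - 0.2·(-3.41) = -3.728
step 2: grad = -3.728+1 = -2.728; w = -3.728 - 0.2·(-2.728) = -3.1824

-3.1824


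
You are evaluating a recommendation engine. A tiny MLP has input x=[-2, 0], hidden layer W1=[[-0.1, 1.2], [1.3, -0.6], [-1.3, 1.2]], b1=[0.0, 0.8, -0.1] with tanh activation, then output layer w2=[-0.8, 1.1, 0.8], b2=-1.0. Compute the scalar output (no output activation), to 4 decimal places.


z1[0] = (-0.1)·(-2) + (1.2)·(0) + 0.0 = 0.2
z1[1] = (1.3)·(-2) + (-0.6)·(0) + 0.8 = -1.8
z1[2] = (-1.3)·(-2) + (1.2)·(0) - 0.1 = 2.5
h = tanh(z1) = [0.1974, -0.9468, 0.9866]
output = (-0.8)·(0.1974) + (1.1)·(-0.9468) + (0.8)·(0.9866) - 1.0 = -1.4101

-1.4101


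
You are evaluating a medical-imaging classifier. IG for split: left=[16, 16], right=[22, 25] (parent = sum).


Parent = [38, 41], H_parent = 0.999
H_left = 1 (n=32), H_right = 0.9971 (n=47)
H_children = (32/79)·1 + (47/79)·0.9971 = 0.9983
IG = 0.999 - 0.9983 = 0.0007

0.0007


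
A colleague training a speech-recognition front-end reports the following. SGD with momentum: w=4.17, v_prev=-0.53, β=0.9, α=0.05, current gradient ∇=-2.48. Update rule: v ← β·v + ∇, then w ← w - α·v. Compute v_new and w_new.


v_new = 0.9·-0.53 - 2.48 = -0.477 - 2.48 = -2.957
w_new = 4.17 - 0.05·-2.957 = 4.17 + 0.14785 = 4.31785

v_new=-2.957, w_new=4.31785


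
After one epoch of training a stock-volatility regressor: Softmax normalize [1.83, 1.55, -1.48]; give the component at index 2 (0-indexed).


Exponentials: e^1.83=6.2339, e^1.55=4.7115, e^-1.48=0.2276
Sum = 11.173
Softmax = [0.5579, 0.4217, 0.0204]
p[2] = 0.2276/11.173 = 0.0204

0.0204


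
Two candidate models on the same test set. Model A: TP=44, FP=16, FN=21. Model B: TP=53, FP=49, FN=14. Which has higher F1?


Model A: P=44/60=0.7333, R=44/65=0.6769, F1=2PR/(P+R)=2TP/(2TP+FP+FN)=88/125=0.704
Model B: P=53/102=0.5196, R=53/67=0.791, F1=2PR/(P+R)=2TP/(2TP+FP+FN)=106/169=0.6272
0.704 > 0.6272 → Model A

Model A


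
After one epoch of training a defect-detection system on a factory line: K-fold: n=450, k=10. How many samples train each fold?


Fold size = 450/10 = 45
Training per fold = 450 - 45 = 405

405


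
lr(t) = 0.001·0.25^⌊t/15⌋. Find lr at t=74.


n_drops = ⌊74/15⌋ = 4
lr = 0.001·0.25^4 = 0.001·0.00390625 = 0.00000390625

0.00000390625


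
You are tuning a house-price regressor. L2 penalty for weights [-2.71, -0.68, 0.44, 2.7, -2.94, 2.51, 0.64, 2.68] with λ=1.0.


‖w‖₂² = (-2.71)² + (-0.68)² + (0.44)² + (2.7)² + (-2.94)² + (2.51)² + (0.64)² + (2.68)²
     = 7.3441 + 0.4624 + 0.1936 + 7.29 + 8.6436 + 6.3001 + 0.4096 + 7.1824
     = 37.8258
λ·‖w‖₂² = 1.0·37.8258 = 37.8258

37.8258


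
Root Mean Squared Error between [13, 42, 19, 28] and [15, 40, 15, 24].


MSE = 40/4 = 10
RMSE = √(40/4) = 3.1623

3.1623


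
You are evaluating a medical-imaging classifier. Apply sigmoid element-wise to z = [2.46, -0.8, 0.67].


σ(2.46) = 1/(1+e^-2.46) = 0.9213
σ(-0.8) = 1/(1+e^0.8) = 0.31
σ(0.67) = 1/(1+e^-0.67) = 0.6615
result = [0.9213, 0.31, 0.6615]

[0.9213, 0.31, 0.6615]


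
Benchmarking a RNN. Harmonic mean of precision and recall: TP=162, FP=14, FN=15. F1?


Precision = 162/176 = 0.9205
Recall = 162/177 = 0.9153
F1 = 2·P·R/(P+R) = 2·TP/(2·TP+FP+FN) = 324/(324+14+15) = 324/353 = 0.9178

0.9178


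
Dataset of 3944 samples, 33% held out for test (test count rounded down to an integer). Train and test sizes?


Test = ⌊3944·33/100⌋ = 1301
Train = 3944 - 1301 = 2643

Train: 2643, Test: 1301


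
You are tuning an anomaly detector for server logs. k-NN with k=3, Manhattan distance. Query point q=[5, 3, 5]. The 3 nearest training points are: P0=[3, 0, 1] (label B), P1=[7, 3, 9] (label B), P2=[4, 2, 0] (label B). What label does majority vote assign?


d(q,P0) = 9  (label B)
d(q,P1) = 6  (label B)
d(q,P2) = 7  (label B)
Votes: A=0, B=3
Majority → B

B


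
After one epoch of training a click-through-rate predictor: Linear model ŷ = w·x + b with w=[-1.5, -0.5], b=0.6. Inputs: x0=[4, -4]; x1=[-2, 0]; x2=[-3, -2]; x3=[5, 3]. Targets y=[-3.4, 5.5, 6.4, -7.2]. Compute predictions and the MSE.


ŷ0 = (-1.5)·(4) + (-0.5)·(-4) + 0.6 = -3.4
ŷ1 = (-1.5)·(-2) + (-0.5)·(0) + 0.6 = 3.6
ŷ2 = (-1.5)·(-3) + (-0.5)·(-2) + 0.6 = 6.1
ŷ3 = (-1.5)·(5) + (-0.5)·(3) + 0.6 = -8.4
errors² = [0.0, 3.61, 0.09, 1.44]
MSE = 5.1400/4 = 1.285

1.285


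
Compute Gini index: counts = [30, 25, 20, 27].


Probabilities: [30/102, 25/102, 20/102, 27/102] ≈ [0.2941, 0.2451, 0.1961, 0.2647]
Σpᵢ² = (900 + 625 + 400 + 729)/102² = 2654/10404
Gini = 1 - Σpᵢ² = 1 - 2654/10404 = 0.7449

0.7449


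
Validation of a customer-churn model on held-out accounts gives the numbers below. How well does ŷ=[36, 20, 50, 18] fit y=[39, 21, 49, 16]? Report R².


ȳ = 31.25
SS_res = Σ(y-ŷ)² = 15
SS_tot = Σ(y-ȳ)² = 712.75
R² = 1 - SS_res/SS_tot = 1 - 0.021 = 0.979

0.979


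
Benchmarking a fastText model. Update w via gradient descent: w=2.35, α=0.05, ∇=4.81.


w_new = w - α·∇
= 2.35 - 0.05·4.81
= 2.35 - 0.2405
= 2.1095

2.1095


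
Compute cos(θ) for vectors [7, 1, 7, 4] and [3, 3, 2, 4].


A·B = 7·3 + 1·3 + 7·2 + 4·4 = 54
‖A‖ = √115 = 10.7238, ‖B‖ = √38 = 6.1644
cos = 54/(√115·√38) = 54/√4370 = 0.8169

0.8169


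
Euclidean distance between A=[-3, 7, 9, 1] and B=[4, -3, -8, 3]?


d = √((-3-4)² + (7+ 3)² + (9+ 8)² + (1-3)²)
  = √(49 + 100 + 289 + 4)
  = √442 = 21.0238

21.0238


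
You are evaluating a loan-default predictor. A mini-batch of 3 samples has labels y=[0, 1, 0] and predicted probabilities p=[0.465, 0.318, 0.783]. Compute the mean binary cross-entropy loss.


L[0] = -ln(1-0.465) = -ln(0.535) = 0.6255
L[1] = -ln(0.318) = 1.1457
L[2] = -ln(1-0.783) = -ln(0.217) = 1.5279
mean = (0.6255 + 1.1457 + 1.5279)/3 = 1.0997

1.0997


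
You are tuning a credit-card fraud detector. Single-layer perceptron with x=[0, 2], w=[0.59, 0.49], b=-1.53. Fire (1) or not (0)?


z = (0)·(0.59) + (2)·(0.49) - 1.53
  = -0.55
step(z) = 0 (z<0)

0


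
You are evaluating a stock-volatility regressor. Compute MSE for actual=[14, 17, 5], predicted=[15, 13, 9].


Squared errors: (14-15)²=1, (17-13)²=16, (5-9)²=16
Sum = 33
MSE = 33/3 = 11

11


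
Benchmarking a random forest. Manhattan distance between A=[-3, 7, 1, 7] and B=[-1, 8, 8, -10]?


d = |-3+ 1| + |7-8| + |1-8| + |7+ 10|
  = 2 + 1 + 7 + 17
  = 27

27


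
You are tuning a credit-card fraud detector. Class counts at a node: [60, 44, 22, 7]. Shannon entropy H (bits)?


Probabilities: [60/133, 44/133, 22/133, 7/133] ≈ [0.4511, 0.3308, 0.1654, 0.0526]
H = -((60/133)·log₂(60/133) + (44/133)·log₂(44/133) + (22/133)·log₂(22/133) + (7/133)·log₂(7/133))
  = 1.699 bits

1.699 bits


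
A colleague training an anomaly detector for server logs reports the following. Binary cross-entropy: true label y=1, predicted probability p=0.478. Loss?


BCE = -[y·ln(p) + (1-y)·ln(1-p)]
= -1·ln(0.478) - 0
= -ln(0.478) = 0.7381

0.7381


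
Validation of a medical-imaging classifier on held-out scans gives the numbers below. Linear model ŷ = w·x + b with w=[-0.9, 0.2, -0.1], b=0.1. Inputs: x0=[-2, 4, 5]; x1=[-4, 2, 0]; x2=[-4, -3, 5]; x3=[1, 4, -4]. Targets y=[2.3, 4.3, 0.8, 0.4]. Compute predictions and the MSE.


ŷ0 = (-0.9)·(-2) + (0.2)·(4) + (-0.1)·(5) + 0.1 = 2.2
ŷ1 = (-0.9)·(-4) + (0.2)·(2) + (-0.1)·(0) + 0.1 = 4.1
ŷ2 = (-0.9)·(-4) + (0.2)·(-3) + (-0.1)·(5) + 0.1 = 2.6
ŷ3 = (-0.9)·(1) + (0.2)·(4) + (-0.1)·(-4) + 0.1 = 0.4
errors² = [0.01, 0.04, 3.24, 0.0]
MSE = 3.2900/4 = 0.8225

0.8225
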